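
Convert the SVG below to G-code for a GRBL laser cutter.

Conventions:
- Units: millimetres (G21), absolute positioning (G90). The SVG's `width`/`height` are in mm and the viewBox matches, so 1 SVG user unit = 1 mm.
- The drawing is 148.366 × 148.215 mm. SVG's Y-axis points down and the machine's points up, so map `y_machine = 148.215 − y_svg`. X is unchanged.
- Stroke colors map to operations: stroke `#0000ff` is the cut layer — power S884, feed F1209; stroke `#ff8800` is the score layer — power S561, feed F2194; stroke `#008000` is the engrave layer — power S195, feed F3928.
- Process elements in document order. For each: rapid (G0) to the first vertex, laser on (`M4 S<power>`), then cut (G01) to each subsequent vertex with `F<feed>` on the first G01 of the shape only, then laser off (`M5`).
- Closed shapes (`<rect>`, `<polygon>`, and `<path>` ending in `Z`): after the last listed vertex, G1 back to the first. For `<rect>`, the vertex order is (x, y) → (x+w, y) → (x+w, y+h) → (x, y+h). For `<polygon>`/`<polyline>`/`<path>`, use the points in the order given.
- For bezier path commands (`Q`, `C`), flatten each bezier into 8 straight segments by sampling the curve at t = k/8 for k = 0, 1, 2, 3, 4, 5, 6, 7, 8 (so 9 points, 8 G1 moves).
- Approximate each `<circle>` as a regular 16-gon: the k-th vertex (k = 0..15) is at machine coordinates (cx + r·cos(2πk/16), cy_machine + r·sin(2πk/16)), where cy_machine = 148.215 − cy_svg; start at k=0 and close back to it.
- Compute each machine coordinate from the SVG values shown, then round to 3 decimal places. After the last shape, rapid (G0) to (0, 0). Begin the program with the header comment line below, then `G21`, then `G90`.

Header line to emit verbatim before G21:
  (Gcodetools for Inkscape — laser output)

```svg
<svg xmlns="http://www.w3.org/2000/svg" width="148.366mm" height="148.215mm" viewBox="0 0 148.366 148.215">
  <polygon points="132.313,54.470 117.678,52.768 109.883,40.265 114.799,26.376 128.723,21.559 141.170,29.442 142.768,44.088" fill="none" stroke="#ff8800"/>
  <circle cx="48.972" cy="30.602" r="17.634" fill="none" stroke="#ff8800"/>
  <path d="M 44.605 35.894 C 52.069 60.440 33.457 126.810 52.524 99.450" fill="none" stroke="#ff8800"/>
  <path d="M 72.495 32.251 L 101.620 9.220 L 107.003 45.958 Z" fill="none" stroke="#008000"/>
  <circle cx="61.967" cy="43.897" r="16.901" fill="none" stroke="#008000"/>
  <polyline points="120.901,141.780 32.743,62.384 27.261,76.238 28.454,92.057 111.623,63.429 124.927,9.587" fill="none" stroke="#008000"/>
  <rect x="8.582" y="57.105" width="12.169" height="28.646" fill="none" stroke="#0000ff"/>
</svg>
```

1 u = 1 mm; y_m = 148.215 − y.

[1] `<polygon>` regular polygon, #ff8800→score S561 F2194: (132.313,93.745) → (117.678,95.447) → (109.883,107.950) → (114.799,121.839) → (128.723,126.656) → (141.170,118.773) → (142.768,104.127) → (132.313,93.745) (closed)

[2] `<circle>` circle, #ff8800→score S561 F2194: (66.606,117.613) → (65.264,124.361) → (61.441,130.082) → (55.720,133.905) → (48.972,135.247) → (42.224,133.905) → (36.503,130.082) → (32.680,124.361) → (31.338,117.613) → (32.680,110.865) → (36.503,105.144) → (42.224,101.321) → (48.972,99.979) → (55.720,101.321) → (61.441,105.144) → (65.264,110.865) → (66.606,117.613) (closed)

[3] `<path>` cubic bezier, #ff8800→score S561 F2194: (44.605,112.321) → (46.306,101.421) → (46.310,88.188) → (45.363,74.211) → (44.213,61.078) → (43.607,50.379) → (44.292,43.701) → (47.016,42.634) → (52.524,48.765)

[4] `<path>` regular polygon, #008000→engrave S195 F3928: (72.495,115.964) → (101.620,138.995) → (107.003,102.257) → (72.495,115.964) (closed)

[5] `<circle>` circle, #008000→engrave S195 F3928: (78.868,104.318) → (77.581,110.786) → (73.918,116.269) → (68.435,119.932) → (61.967,121.219) → (55.499,119.932) → (50.016,116.269) → (46.353,110.786) → (45.066,104.318) → (46.353,97.850) → (50.016,92.367) → (55.499,88.704) → (61.967,87.417) → (68.435,88.704) → (73.918,92.367) → (77.581,97.850) → (78.868,104.318) (closed)

[6] `<polyline>` open polyline, #008000→engrave S195 F3928: (120.901,6.435) → (32.743,85.831) → (27.261,71.977) → (28.454,56.158) → (111.623,84.786) → (124.927,138.628)

[7] `<rect>` rectangle, #0000ff→cut S884 F1209: (8.582,91.110) → (20.751,91.110) → (20.751,62.464) → (8.582,62.464) → (8.582,91.110) (closed)

(Gcodetools for Inkscape — laser output)
G21
G90
G0 X132.313 Y93.745
M4 S561
G01 X117.678 Y95.447 F2194
G01 X109.883 Y107.950
G01 X114.799 Y121.839
G01 X128.723 Y126.656
G01 X141.170 Y118.773
G01 X142.768 Y104.127
G01 X132.313 Y93.745
M5
G0 X66.606 Y117.613
M4 S561
G01 X65.264 Y124.361 F2194
G01 X61.441 Y130.082
G01 X55.720 Y133.905
G01 X48.972 Y135.247
G01 X42.224 Y133.905
G01 X36.503 Y130.082
G01 X32.680 Y124.361
G01 X31.338 Y117.613
G01 X32.680 Y110.865
G01 X36.503 Y105.144
G01 X42.224 Y101.321
G01 X48.972 Y99.979
G01 X55.720 Y101.321
G01 X61.441 Y105.144
G01 X65.264 Y110.865
G01 X66.606 Y117.613
M5
G0 X44.605 Y112.321
M4 S561
G01 X46.306 Y101.421 F2194
G01 X46.310 Y88.188
G01 X45.363 Y74.211
G01 X44.213 Y61.078
G01 X43.607 Y50.379
G01 X44.292 Y43.701
G01 X47.016 Y42.634
G01 X52.524 Y48.765
M5
G0 X72.495 Y115.964
M4 S195
G01 X101.620 Y138.995 F3928
G01 X107.003 Y102.257
G01 X72.495 Y115.964
M5
G0 X78.868 Y104.318
M4 S195
G01 X77.581 Y110.786 F3928
G01 X73.918 Y116.269
G01 X68.435 Y119.932
G01 X61.967 Y121.219
G01 X55.499 Y119.932
G01 X50.016 Y116.269
G01 X46.353 Y110.786
G01 X45.066 Y104.318
G01 X46.353 Y97.850
G01 X50.016 Y92.367
G01 X55.499 Y88.704
G01 X61.967 Y87.417
G01 X68.435 Y88.704
G01 X73.918 Y92.367
G01 X77.581 Y97.850
G01 X78.868 Y104.318
M5
G0 X120.901 Y6.435
M4 S195
G01 X32.743 Y85.831 F3928
G01 X27.261 Y71.977
G01 X28.454 Y56.158
G01 X111.623 Y84.786
G01 X124.927 Y138.628
M5
G0 X8.582 Y91.110
M4 S884
G01 X20.751 Y91.110 F1209
G01 X20.751 Y62.464
G01 X8.582 Y62.464
G01 X8.582 Y91.110
M5
G0 X0.000 Y0.000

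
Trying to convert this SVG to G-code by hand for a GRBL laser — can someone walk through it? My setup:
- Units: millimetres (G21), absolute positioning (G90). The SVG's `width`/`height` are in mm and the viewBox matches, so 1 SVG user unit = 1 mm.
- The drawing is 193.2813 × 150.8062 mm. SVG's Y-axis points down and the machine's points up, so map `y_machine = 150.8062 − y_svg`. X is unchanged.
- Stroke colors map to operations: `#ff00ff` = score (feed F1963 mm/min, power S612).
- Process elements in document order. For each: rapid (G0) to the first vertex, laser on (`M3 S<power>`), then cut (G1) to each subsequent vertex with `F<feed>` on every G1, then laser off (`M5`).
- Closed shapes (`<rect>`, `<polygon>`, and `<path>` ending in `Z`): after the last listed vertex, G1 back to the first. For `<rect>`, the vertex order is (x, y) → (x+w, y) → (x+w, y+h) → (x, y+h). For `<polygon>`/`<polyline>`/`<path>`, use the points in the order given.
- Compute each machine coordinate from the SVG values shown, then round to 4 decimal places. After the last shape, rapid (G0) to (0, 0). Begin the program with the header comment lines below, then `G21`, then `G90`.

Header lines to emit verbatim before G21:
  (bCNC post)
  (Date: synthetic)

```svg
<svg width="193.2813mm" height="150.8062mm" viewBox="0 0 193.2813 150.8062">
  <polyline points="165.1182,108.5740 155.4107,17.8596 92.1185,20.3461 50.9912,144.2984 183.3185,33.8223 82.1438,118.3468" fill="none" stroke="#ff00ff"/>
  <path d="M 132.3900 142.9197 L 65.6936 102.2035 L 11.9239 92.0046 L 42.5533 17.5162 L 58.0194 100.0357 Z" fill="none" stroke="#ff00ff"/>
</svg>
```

viewBox `0 0 193.2813 150.8062` with mm width/height → 1 unit = 1 mm. Flip: y_m = 150.8062 − y_svg.

**Shape 1** — `<polyline>` open polyline, stroke `#ff00ff` → score (S612, F1963). Machine vertices: (165.1182,42.2322) → (155.4107,132.9466) → (92.1185,130.4601) → (50.9912,6.5078) → (183.3185,116.9839) → (82.1438,32.4594). Open path.

**Shape 2** — `<path>` closed polygon, stroke `#ff00ff` → score (S612, F1963). Machine vertices: (132.3900,7.8865) → (65.6936,48.6027) → (11.9239,58.8016) → (42.5533,133.2900) → (58.0194,50.7705) → (132.3900,7.8865). Closed: final G1 returns to the first vertex.

(bCNC post)
(Date: synthetic)
G21
G90
G0 X165.1182 Y42.2322
M3 S612
G1 X155.4107 Y132.9466 F1963
G1 X92.1185 Y130.4601 F1963
G1 X50.9912 Y6.5078 F1963
G1 X183.3185 Y116.9839 F1963
G1 X82.1438 Y32.4594 F1963
M5
G0 X132.3900 Y7.8865
M3 S612
G1 X65.6936 Y48.6027 F1963
G1 X11.9239 Y58.8016 F1963
G1 X42.5533 Y133.2900 F1963
G1 X58.0194 Y50.7705 F1963
G1 X132.3900 Y7.8865 F1963
M5
G0 X0.0000 Y0.0000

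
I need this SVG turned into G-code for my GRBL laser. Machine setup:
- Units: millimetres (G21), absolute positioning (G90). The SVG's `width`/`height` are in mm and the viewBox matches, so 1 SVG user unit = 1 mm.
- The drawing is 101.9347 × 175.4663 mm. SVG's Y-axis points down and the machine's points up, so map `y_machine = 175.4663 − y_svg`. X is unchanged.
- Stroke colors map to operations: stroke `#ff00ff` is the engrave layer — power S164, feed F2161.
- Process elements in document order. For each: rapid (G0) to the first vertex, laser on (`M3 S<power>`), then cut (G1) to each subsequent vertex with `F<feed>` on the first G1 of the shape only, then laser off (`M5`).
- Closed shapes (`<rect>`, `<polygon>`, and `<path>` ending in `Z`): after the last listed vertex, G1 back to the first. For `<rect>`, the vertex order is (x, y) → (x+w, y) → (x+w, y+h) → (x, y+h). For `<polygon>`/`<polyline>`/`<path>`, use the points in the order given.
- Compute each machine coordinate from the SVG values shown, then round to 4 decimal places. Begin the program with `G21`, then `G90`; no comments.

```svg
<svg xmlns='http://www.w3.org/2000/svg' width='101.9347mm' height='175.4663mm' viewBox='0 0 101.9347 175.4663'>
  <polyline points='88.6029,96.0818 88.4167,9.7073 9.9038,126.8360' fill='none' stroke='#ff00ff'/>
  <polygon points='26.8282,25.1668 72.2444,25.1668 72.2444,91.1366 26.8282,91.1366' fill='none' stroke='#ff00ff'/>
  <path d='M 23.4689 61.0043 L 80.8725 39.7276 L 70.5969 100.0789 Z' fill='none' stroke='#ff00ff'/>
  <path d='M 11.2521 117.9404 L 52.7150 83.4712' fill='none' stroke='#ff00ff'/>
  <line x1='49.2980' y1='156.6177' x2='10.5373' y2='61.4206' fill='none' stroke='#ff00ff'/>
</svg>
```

viewBox `0 0 101.9347 175.4663` with mm width/height → 1 unit = 1 mm. Flip: y_m = 175.4663 − y_svg.

**Shape 1** — `<polyline>` open polyline, stroke `#ff00ff` → engrave (S164, F2161). Machine vertices: (88.6029,79.3845) → (88.4167,165.7590) → (9.9038,48.6303). Open path.

**Shape 2** — `<polygon>` rectangle, stroke `#ff00ff` → engrave (S164, F2161). Machine vertices: (26.8282,150.2995) → (72.2444,150.2995) → (72.2444,84.3297) → (26.8282,84.3297) → (26.8282,150.2995). Closed: final G1 returns to the first vertex.

**Shape 3** — `<path>` regular polygon, stroke `#ff00ff` → engrave (S164, F2161). Machine vertices: (23.4689,114.4620) → (80.8725,135.7387) → (70.5969,75.3874) → (23.4689,114.4620). Closed: final G1 returns to the first vertex.

**Shape 4** — `<path>` line segment, stroke `#ff00ff` → engrave (S164, F2161). Machine vertices: (11.2521,57.5259) → (52.7150,91.9951). Open path.

**Shape 5** — `<line>` line segment, stroke `#ff00ff` → engrave (S164, F2161). Machine vertices: (49.2980,18.8486) → (10.5373,114.0457). Open path.

G21
G90
G0 X88.6029 Y79.3845
M3 S164
G1 X88.4167 Y165.7590 F2161
G1 X9.9038 Y48.6303
M5
G0 X26.8282 Y150.2995
M3 S164
G1 X72.2444 Y150.2995 F2161
G1 X72.2444 Y84.3297
G1 X26.8282 Y84.3297
G1 X26.8282 Y150.2995
M5
G0 X23.4689 Y114.4620
M3 S164
G1 X80.8725 Y135.7387 F2161
G1 X70.5969 Y75.3874
G1 X23.4689 Y114.4620
M5
G0 X11.2521 Y57.5259
M3 S164
G1 X52.7150 Y91.9951 F2161
M5
G0 X49.2980 Y18.8486
M3 S164
G1 X10.5373 Y114.0457 F2161
M5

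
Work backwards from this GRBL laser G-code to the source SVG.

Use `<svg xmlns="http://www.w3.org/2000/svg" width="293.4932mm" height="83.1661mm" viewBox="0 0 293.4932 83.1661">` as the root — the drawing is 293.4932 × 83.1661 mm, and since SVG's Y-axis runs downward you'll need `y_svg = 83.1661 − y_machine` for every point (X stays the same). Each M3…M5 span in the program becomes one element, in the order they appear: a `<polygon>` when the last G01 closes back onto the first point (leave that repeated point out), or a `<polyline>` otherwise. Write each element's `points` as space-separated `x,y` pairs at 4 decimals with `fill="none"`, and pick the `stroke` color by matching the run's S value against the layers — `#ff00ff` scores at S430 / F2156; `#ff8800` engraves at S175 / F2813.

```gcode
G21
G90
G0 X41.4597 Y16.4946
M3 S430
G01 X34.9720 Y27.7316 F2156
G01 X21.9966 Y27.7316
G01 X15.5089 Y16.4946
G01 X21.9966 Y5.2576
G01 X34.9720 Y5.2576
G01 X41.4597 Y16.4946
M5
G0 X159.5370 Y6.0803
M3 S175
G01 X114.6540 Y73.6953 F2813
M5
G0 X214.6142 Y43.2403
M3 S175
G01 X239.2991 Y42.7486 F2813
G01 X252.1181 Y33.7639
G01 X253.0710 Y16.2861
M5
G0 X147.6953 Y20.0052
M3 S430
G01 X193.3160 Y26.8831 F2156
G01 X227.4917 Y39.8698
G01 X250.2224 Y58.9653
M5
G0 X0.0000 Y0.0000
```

Machine Y-up, SVG Y-down with viewBox height 83.1661, so y_svg = 83.1661 − y_machine; X carries over.

Run 1: power S430 maps to stroke `#ff00ff` (score). The run returns to its start, so emit a `<polygon>` with points (Y-flipped): 41.4597,66.6715 34.9720,55.4345 21.9966,55.4345 15.5089,66.6715 21.9966,77.9085 34.9720,77.9085.

Run 2: power S175 maps to stroke `#ff8800` (engrave). The run is open, so emit a `<polyline>` with points (Y-flipped): 159.5370,77.0858 114.6540,9.4708.

Run 3: S175 ⇒ engrave layer `#ff8800`. The run is open, so emit a `<polyline>` with points (Y-flipped): 214.6142,39.9258 239.2991,40.4175 252.1181,49.4022 253.0710,66.8800.

Run 4: power S430 maps to stroke `#ff00ff` (score). The run is open, so emit a `<polyline>` with points (Y-flipped): 147.6953,63.1609 193.3160,56.2830 227.4917,43.2963 250.2224,24.2008.

<svg xmlns="http://www.w3.org/2000/svg" width="293.4932mm" height="83.1661mm" viewBox="0 0 293.4932 83.1661">
  <polygon points="41.4597,66.6715 34.9720,55.4345 21.9966,55.4345 15.5089,66.6715 21.9966,77.9085 34.9720,77.9085" fill="none" stroke="#ff00ff"/>
  <polyline points="159.5370,77.0858 114.6540,9.4708" fill="none" stroke="#ff8800"/>
  <polyline points="214.6142,39.9258 239.2991,40.4175 252.1181,49.4022 253.0710,66.8800" fill="none" stroke="#ff8800"/>
  <polyline points="147.6953,63.1609 193.3160,56.2830 227.4917,43.2963 250.2224,24.2008" fill="none" stroke="#ff00ff"/>
</svg>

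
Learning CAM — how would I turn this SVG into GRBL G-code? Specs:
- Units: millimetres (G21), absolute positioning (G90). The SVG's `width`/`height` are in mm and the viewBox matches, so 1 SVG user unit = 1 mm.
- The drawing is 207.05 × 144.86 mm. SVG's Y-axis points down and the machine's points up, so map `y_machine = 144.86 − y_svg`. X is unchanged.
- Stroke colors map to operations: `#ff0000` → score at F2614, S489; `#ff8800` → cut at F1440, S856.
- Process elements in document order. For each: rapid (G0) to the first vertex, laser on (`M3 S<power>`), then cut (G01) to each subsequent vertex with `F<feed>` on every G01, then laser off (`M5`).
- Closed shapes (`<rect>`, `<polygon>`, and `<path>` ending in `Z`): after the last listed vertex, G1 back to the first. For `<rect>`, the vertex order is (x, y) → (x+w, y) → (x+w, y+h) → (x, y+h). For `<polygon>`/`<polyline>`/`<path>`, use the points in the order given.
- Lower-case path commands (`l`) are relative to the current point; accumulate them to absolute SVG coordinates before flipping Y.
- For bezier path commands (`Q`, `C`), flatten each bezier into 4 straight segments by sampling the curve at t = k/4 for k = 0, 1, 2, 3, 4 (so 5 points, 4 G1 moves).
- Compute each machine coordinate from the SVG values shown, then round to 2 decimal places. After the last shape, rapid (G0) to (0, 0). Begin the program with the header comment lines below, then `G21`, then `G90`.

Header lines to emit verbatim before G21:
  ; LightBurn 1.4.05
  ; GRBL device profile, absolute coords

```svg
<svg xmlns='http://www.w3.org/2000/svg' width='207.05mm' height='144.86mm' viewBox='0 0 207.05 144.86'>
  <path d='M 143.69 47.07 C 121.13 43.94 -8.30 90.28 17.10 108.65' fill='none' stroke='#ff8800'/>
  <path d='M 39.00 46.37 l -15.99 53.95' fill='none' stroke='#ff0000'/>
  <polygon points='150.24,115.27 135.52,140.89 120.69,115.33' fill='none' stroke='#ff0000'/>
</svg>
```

; LightBurn 1.4.05
; GRBL device profile, absolute coords
G21
G90
G0 X143.69 Y97.79
M3 S856
G01 X110.82 Y92.07 F1440
G01 X62.41 Y75.06 F1440
G01 X22.99 Y54.02 F1440
G01 X17.10 Y36.21 F1440
M5
G0 X39.00 Y98.49
M3 S489
G01 X23.01 Y44.54 F2614
M5
G0 X150.24 Y29.59
M3 S489
G01 X135.52 Y3.97 F2614
G01 X120.69 Y29.53 F2614
G01 X150.24 Y29.59 F2614
M5
G0 X0.00 Y0.00

1 u = 1 mm; y_m = 144.86 − y.

[1] `<path>` cubic bezier, #ff8800→cut S856 F1440: (143.69,97.79) → (110.82,92.07) → (62.41,75.06) → (22.99,54.02) → (17.10,36.21)

[2] `<path>` line segment, #ff0000→score S489 F2614: (39.00,98.49) → (23.01,44.54)

[3] `<polygon>` regular polygon, #ff0000→score S489 F2614: (150.24,29.59) → (135.52,3.97) → (120.69,29.53) → (150.24,29.59) (closed)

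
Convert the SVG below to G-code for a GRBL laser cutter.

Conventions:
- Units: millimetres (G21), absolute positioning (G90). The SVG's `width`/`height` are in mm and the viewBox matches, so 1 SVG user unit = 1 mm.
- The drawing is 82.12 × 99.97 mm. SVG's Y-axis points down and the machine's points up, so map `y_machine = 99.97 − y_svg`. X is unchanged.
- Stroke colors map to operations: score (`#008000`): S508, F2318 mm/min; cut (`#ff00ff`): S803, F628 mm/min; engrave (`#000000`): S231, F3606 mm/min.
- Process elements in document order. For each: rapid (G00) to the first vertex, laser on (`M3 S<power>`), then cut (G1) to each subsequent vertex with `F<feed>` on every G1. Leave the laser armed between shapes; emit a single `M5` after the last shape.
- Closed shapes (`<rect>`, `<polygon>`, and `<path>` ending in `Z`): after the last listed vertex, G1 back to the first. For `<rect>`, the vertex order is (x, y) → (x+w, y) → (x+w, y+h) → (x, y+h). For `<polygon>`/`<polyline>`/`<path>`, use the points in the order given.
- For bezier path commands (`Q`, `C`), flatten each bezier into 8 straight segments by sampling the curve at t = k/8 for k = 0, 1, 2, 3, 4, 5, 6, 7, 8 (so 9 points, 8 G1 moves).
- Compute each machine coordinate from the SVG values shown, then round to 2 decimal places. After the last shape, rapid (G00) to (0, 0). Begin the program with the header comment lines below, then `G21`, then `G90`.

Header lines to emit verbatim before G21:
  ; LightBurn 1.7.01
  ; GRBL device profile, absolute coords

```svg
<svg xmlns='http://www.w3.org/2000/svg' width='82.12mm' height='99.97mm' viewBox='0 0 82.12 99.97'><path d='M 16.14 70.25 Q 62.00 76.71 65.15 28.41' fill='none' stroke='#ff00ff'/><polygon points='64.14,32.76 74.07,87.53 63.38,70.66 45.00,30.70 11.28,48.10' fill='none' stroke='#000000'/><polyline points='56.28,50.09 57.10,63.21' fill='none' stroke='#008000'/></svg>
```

1 u = 1 mm; y_m = 99.97 − y.

[1] `<path>` quadratic bezier, #ff00ff→cut S803 F628: (16.14,29.72) → (26.94,28.96) → (36.40,29.91) → (44.53,32.58) → (51.32,36.95) → (56.78,43.04) → (60.91,50.83) → (63.70,60.34) → (65.15,71.56)

[2] `<polygon>` closed polygon, #000000→engrave S231 F3606: (64.14,67.21) → (74.07,12.44) → (63.38,29.31) → (45.00,69.27) → (11.28,51.87) → (64.14,67.21) (closed)

[3] `<polyline>` line segment, #008000→score S508 F2318: (56.28,49.88) → (57.10,36.76)

; LightBurn 1.7.01
; GRBL device profile, absolute coords
G21
G90
G00 X16.14 Y29.72
M3 S803
G1 X26.94 Y28.96 F628
G1 X36.40 Y29.91 F628
G1 X44.53 Y32.58 F628
G1 X51.32 Y36.95 F628
G1 X56.78 Y43.04 F628
G1 X60.91 Y50.83 F628
G1 X63.70 Y60.34 F628
G1 X65.15 Y71.56 F628
G00 X64.14 Y67.21
M3 S231
G1 X74.07 Y12.44 F3606
G1 X63.38 Y29.31 F3606
G1 X45.00 Y69.27 F3606
G1 X11.28 Y51.87 F3606
G1 X64.14 Y67.21 F3606
G00 X56.28 Y49.88
M3 S508
G1 X57.10 Y36.76 F2318
M5
G00 X0.00 Y0.00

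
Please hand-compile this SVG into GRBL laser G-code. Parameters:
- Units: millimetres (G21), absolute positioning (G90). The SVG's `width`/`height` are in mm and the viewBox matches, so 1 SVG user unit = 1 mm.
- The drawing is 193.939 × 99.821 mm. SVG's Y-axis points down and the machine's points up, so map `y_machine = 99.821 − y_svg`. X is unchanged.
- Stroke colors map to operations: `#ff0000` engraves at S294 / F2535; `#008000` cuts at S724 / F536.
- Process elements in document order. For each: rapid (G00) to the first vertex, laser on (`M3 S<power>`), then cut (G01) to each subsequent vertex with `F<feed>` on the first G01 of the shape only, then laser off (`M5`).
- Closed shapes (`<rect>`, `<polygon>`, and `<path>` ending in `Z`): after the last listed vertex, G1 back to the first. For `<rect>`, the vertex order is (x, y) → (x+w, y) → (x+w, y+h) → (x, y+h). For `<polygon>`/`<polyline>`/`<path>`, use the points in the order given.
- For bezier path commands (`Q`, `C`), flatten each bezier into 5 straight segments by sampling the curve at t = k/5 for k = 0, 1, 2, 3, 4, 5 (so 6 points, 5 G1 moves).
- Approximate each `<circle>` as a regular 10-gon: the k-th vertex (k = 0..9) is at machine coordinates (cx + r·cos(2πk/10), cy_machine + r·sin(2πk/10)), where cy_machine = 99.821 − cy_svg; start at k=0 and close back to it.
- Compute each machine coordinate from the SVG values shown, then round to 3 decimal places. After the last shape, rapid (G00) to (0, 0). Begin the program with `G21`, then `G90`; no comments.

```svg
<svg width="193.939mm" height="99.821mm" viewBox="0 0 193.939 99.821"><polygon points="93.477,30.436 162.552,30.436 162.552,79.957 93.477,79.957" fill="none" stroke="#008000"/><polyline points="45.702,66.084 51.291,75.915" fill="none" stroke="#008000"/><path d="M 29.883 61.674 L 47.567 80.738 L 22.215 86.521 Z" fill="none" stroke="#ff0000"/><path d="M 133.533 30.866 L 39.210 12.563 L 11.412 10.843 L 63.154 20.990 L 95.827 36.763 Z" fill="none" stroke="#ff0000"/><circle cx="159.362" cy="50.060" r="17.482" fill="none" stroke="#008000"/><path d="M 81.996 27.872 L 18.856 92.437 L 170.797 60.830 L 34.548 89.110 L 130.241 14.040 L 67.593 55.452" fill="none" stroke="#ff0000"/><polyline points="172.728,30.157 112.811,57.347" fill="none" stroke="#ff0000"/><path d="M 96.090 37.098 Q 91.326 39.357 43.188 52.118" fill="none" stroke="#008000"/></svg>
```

G21
G90
G00 X93.477 Y69.385
M3 S724
G01 X162.552 Y69.385 F536
G01 X162.552 Y19.864
G01 X93.477 Y19.864
G01 X93.477 Y69.385
M5
G00 X45.702 Y33.737
M3 S724
G01 X51.291 Y23.906 F536
M5
G00 X29.883 Y38.147
M3 S294
G01 X47.567 Y19.083 F2535
G01 X22.215 Y13.300
G01 X29.883 Y38.147
M5
G00 X133.533 Y68.955
M3 S294
G01 X39.210 Y87.258 F2535
G01 X11.412 Y88.978
G01 X63.154 Y78.831
G01 X95.827 Y63.058
G01 X133.533 Y68.955
M5
G00 X176.844 Y49.761
M3 S724
G01 X173.505 Y60.037 F536
G01 X164.764 Y66.387
G01 X153.960 Y66.387
G01 X145.219 Y60.037
G01 X141.880 Y49.761
G01 X145.219 Y39.485
G01 X153.960 Y33.135
G01 X164.764 Y33.135
G01 X173.505 Y39.485
G01 X176.844 Y49.761
M5
G00 X81.996 Y71.949
M3 S294
G01 X18.856 Y7.384 F2535
G01 X170.797 Y38.991
G01 X34.548 Y10.711
G01 X130.241 Y85.781
G01 X67.593 Y44.369
M5
G00 X172.728 Y69.664
M3 S294
G01 X112.811 Y42.474 F2535
M5
G00 X96.090 Y62.723
M3 S724
G01 X92.449 Y61.399 F536
G01 X85.339 Y59.235
G01 X74.759 Y56.231
G01 X60.708 Y52.387
G01 X43.188 Y47.703
M5
G00 X0.000 Y0.000

1 u = 1 mm; y_m = 99.821 − y.

[1] `<polygon>` rectangle, #008000→cut S724 F536: (93.477,69.385) → (162.552,69.385) → (162.552,19.864) → (93.477,19.864) → (93.477,69.385) (closed)

[2] `<polyline>` line segment, #008000→cut S724 F536: (45.702,33.737) → (51.291,23.906)

[3] `<path>` regular polygon, #ff0000→engrave S294 F2535: (29.883,38.147) → (47.567,19.083) → (22.215,13.300) → (29.883,38.147) (closed)

[4] `<path>` closed polygon, #ff0000→engrave S294 F2535: (133.533,68.955) → (39.210,87.258) → (11.412,88.978) → (63.154,78.831) → (95.827,63.058) → (133.533,68.955) (closed)

[5] `<circle>` circle, #008000→cut S724 F536: (176.844,49.761) → (173.505,60.037) → (164.764,66.387) → (153.960,66.387) → (145.219,60.037) → (141.880,49.761) → (145.219,39.485) → (153.960,33.135) → (164.764,33.135) → (173.505,39.485) → (176.844,49.761) (closed)

[6] `<path>` open polyline, #ff0000→engrave S294 F2535: (81.996,71.949) → (18.856,7.384) → (170.797,38.991) → (34.548,10.711) → (130.241,85.781) → (67.593,44.369)

[7] `<polyline>` line segment, #ff0000→engrave S294 F2535: (172.728,69.664) → (112.811,42.474)

[8] `<path>` quadratic bezier, #008000→cut S724 F536: (96.090,62.723) → (92.449,61.399) → (85.339,59.235) → (74.759,56.231) → (60.708,52.387) → (43.188,47.703)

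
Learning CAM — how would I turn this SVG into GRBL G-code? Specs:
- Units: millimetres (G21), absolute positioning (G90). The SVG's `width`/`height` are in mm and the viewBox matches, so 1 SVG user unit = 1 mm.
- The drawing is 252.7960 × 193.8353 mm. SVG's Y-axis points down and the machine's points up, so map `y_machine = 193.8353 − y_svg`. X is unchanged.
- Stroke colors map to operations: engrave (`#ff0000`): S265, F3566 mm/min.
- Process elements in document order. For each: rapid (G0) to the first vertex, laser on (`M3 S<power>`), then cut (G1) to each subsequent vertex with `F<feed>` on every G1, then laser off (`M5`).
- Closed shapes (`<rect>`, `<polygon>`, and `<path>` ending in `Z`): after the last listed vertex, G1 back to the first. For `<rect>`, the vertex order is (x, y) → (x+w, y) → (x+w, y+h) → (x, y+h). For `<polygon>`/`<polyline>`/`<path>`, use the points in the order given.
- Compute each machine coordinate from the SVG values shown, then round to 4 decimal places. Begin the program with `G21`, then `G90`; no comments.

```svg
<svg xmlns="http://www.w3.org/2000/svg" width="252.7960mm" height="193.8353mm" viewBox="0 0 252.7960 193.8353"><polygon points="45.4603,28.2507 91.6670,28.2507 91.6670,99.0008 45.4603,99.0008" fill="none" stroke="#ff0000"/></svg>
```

viewBox `0 0 252.7960 193.8353` with mm width/height → 1 unit = 1 mm. Flip: y_m = 193.8353 − y_svg.

**Shape 1** — `<polygon>` rectangle, stroke `#ff0000` → engrave (S265, F3566). Machine vertices: (45.4603,165.5846) → (91.6670,165.5846) → (91.6670,94.8345) → (45.4603,94.8345) → (45.4603,165.5846). Closed: final G1 returns to the first vertex.

G21
G90
G0 X45.4603 Y165.5846
M3 S265
G1 X91.6670 Y165.5846 F3566
G1 X91.6670 Y94.8345 F3566
G1 X45.4603 Y94.8345 F3566
G1 X45.4603 Y165.5846 F3566
M5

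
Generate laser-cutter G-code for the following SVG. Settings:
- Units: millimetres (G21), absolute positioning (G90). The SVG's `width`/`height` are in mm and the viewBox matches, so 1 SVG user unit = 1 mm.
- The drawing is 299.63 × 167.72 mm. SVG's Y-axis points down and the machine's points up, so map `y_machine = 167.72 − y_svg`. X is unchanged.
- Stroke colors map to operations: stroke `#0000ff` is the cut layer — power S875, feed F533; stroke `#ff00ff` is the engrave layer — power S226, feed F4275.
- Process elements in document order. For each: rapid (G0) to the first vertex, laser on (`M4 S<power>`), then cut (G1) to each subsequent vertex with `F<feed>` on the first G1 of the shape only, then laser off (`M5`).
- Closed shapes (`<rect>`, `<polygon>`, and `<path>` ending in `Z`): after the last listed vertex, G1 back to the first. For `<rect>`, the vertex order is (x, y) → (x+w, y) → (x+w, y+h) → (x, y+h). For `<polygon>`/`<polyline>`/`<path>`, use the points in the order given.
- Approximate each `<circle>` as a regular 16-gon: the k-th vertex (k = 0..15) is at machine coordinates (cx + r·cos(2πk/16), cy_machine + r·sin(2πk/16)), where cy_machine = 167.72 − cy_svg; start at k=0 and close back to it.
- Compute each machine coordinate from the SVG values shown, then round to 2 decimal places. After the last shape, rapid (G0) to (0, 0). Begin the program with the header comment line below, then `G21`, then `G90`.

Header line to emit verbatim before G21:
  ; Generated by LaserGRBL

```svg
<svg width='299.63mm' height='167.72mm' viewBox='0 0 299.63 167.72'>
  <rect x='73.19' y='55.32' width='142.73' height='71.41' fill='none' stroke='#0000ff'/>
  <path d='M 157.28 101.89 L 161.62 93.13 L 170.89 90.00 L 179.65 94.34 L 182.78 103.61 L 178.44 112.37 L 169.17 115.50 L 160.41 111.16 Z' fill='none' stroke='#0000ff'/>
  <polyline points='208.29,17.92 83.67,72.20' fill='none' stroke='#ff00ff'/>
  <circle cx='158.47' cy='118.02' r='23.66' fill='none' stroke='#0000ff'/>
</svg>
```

; Generated by LaserGRBL
G21
G90
G0 X73.19 Y112.40
M4 S875
G1 X215.92 Y112.40 F533
G1 X215.92 Y40.99
G1 X73.19 Y40.99
G1 X73.19 Y112.40
M5
G0 X157.28 Y65.83
M4 S875
G1 X161.62 Y74.59 F533
G1 X170.89 Y77.72
G1 X179.65 Y73.38
G1 X182.78 Y64.11
G1 X178.44 Y55.35
G1 X169.17 Y52.22
G1 X160.41 Y56.56
G1 X157.28 Y65.83
M5
G0 X208.29 Y149.80
M4 S226
G1 X83.67 Y95.52 F4275
M5
G0 X182.13 Y49.70
M4 S875
G1 X180.33 Y58.75 F533
G1 X175.20 Y66.43
G1 X167.52 Y71.56
G1 X158.47 Y73.36
G1 X149.42 Y71.56
G1 X141.74 Y66.43
G1 X136.61 Y58.75
G1 X134.81 Y49.70
G1 X136.61 Y40.65
G1 X141.74 Y32.97
G1 X149.42 Y27.84
G1 X158.47 Y26.04
G1 X167.52 Y27.84
G1 X175.20 Y32.97
G1 X180.33 Y40.65
G1 X182.13 Y49.70
M5
G0 X0.00 Y0.00

1 u = 1 mm; y_m = 167.72 − y.

[1] `<rect>` rectangle, #0000ff→cut S875 F533: (73.19,112.40) → (215.92,112.40) → (215.92,40.99) → (73.19,40.99) → (73.19,112.40) (closed)

[2] `<path>` regular polygon, #0000ff→cut S875 F533: (157.28,65.83) → (161.62,74.59) → (170.89,77.72) → (179.65,73.38) → (182.78,64.11) → (178.44,55.35) → (169.17,52.22) → (160.41,56.56) → (157.28,65.83) (closed)

[3] `<polyline>` line segment, #ff00ff→engrave S226 F4275: (208.29,149.80) → (83.67,95.52)

[4] `<circle>` circle, #0000ff→cut S875 F533: (182.13,49.70) → (180.33,58.75) → (175.20,66.43) → (167.52,71.56) → (158.47,73.36) → (149.42,71.56) → (141.74,66.43) → (136.61,58.75) → (134.81,49.70) → (136.61,40.65) → (141.74,32.97) → (149.42,27.84) → (158.47,26.04) → (167.52,27.84) → (175.20,32.97) → (180.33,40.65) → (182.13,49.70) (closed)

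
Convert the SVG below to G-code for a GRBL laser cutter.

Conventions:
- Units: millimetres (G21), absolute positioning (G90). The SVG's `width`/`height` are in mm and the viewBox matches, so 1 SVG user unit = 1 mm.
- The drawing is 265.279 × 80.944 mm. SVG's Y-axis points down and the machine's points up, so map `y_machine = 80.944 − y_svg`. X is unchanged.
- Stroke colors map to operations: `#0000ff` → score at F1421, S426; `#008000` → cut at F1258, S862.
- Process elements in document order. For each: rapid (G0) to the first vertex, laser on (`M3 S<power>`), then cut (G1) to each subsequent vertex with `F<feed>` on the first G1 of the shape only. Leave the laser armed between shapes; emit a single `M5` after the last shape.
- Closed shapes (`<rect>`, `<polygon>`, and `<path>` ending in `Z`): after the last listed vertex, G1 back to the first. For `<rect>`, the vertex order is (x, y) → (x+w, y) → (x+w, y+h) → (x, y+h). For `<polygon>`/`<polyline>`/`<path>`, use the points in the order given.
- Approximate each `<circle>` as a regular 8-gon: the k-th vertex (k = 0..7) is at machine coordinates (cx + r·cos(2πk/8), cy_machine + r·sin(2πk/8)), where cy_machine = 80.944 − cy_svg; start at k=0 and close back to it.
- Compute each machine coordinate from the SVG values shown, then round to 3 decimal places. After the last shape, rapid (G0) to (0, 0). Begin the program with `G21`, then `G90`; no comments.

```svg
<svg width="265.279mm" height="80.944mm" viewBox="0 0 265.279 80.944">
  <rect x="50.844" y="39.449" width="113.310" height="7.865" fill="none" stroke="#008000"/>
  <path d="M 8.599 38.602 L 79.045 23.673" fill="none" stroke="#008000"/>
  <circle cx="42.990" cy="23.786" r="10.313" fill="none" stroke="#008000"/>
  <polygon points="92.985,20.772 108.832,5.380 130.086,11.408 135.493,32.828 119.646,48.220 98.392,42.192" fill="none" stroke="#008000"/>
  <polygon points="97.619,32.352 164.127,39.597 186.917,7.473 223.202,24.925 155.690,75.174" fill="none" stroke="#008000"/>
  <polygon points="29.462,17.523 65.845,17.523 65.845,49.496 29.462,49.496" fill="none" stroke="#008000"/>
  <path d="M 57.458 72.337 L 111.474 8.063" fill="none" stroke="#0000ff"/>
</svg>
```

Since the viewBox matches the mm dimensions, user units are millimetres directly. The only transform is the Y-flip y_m = 80.944 − y_svg.

Shape 1 is a rectangle drawn with `<rect>`. Its stroke #008000 means cut at S862, F1258. After flipping Y the toolpath is (50.844,41.495) → (164.154,41.495) → (164.154,33.630) → (50.844,33.630) → (50.844,41.495), returning to the start.

Shape 2 is a line segment drawn with `<path>`. Its stroke #008000 means cut at S862, F1258. After flipping Y the toolpath is (8.599,42.342) → (79.045,57.271).

Shape 3 is a circle drawn with `<circle>`. Its stroke #008000 means cut at S862, F1258. After flipping Y the toolpath is (53.303,57.158) → (50.282,64.450) → (42.990,67.471) → (35.698,64.450) → (32.677,57.158) → (35.698,49.866) → (42.990,46.845) → (50.282,49.866) → (53.303,57.158), returning to the start.

Shape 4 is a regular polygon drawn with `<polygon>`. Its stroke #008000 means cut at S862, F1258. After flipping Y the toolpath is (92.985,60.172) → (108.832,75.564) → (130.086,69.536) → (135.493,48.116) → (119.646,32.724) → (98.392,38.752) → (92.985,60.172), returning to the start.

Shape 5 is a closed polygon drawn with `<polygon>`. Its stroke #008000 means cut at S862, F1258. After flipping Y the toolpath is (97.619,48.592) → (164.127,41.347) → (186.917,73.471) → (223.202,56.019) → (155.690,5.770) → (97.619,48.592), returning to the start.

Shape 6 is a rectangle drawn with `<polygon>`. Its stroke #008000 means cut at S862, F1258. After flipping Y the toolpath is (29.462,63.421) → (65.845,63.421) → (65.845,31.448) → (29.462,31.448) → (29.462,63.421), returning to the start.

Shape 7 is a line segment drawn with `<path>`. Its stroke #0000ff means score at S426, F1421. After flipping Y the toolpath is (57.458,8.607) → (111.474,72.881).

G21
G90
G0 X50.844 Y41.495
M3 S862
G1 X164.154 Y41.495 F1258
G1 X164.154 Y33.630
G1 X50.844 Y33.630
G1 X50.844 Y41.495
G0 X8.599 Y42.342
M3 S862
G1 X79.045 Y57.271 F1258
G0 X53.303 Y57.158
M3 S862
G1 X50.282 Y64.450 F1258
G1 X42.990 Y67.471
G1 X35.698 Y64.450
G1 X32.677 Y57.158
G1 X35.698 Y49.866
G1 X42.990 Y46.845
G1 X50.282 Y49.866
G1 X53.303 Y57.158
G0 X92.985 Y60.172
M3 S862
G1 X108.832 Y75.564 F1258
G1 X130.086 Y69.536
G1 X135.493 Y48.116
G1 X119.646 Y32.724
G1 X98.392 Y38.752
G1 X92.985 Y60.172
G0 X97.619 Y48.592
M3 S862
G1 X164.127 Y41.347 F1258
G1 X186.917 Y73.471
G1 X223.202 Y56.019
G1 X155.690 Y5.770
G1 X97.619 Y48.592
G0 X29.462 Y63.421
M3 S862
G1 X65.845 Y63.421 F1258
G1 X65.845 Y31.448
G1 X29.462 Y31.448
G1 X29.462 Y63.421
G0 X57.458 Y8.607
M3 S426
G1 X111.474 Y72.881 F1421
M5
G0 X0.000 Y0.000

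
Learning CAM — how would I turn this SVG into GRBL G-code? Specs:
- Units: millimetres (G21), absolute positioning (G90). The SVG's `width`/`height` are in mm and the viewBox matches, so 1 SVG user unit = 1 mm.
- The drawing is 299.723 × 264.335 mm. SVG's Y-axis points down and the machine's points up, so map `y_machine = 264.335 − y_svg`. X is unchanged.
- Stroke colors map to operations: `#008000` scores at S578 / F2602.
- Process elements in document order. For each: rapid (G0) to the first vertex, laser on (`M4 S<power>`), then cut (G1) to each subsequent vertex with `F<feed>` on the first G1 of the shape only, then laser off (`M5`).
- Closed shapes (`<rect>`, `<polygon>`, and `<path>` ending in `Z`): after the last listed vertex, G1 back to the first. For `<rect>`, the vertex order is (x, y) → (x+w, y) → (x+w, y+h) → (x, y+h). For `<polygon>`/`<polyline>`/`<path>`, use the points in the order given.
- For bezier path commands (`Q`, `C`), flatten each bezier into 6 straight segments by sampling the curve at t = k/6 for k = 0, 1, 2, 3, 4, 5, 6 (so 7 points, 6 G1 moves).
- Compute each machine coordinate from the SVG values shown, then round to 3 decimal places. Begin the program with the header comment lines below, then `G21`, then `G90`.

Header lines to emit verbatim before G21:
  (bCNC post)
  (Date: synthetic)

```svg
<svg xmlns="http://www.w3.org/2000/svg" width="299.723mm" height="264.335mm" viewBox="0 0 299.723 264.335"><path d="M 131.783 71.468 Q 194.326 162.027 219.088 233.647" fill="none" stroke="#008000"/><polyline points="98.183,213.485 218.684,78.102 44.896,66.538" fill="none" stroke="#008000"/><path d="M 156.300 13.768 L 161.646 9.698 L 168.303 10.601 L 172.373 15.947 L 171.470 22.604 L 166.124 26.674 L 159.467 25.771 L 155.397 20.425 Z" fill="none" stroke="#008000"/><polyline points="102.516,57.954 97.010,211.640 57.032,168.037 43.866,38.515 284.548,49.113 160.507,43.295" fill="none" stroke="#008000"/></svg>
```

(bCNC post)
(Date: synthetic)
G21
G90
G0 X131.783 Y192.867
M4 S578
G1 X151.581 Y163.207 F2602
G1 X169.280 Y134.599
G1 X184.881 Y107.043
G1 X198.382 Y80.539
G1 X209.785 Y55.087
G1 X219.088 Y30.688
M5
G0 X98.183 Y50.850
M4 S578
G1 X218.684 Y186.233 F2602
G1 X44.896 Y197.797
M5
G0 X156.300 Y250.567
M4 S578
G1 X161.646 Y254.637 F2602
G1 X168.303 Y253.734
G1 X172.373 Y248.388
G1 X171.470 Y241.731
G1 X166.124 Y237.661
G1 X159.467 Y238.564
G1 X155.397 Y243.910
G1 X156.300 Y250.567
M5
G0 X102.516 Y206.381
M4 S578
G1 X97.010 Y52.695 F2602
G1 X57.032 Y96.298
G1 X43.866 Y225.820
G1 X284.548 Y215.222
G1 X160.507 Y221.040
M5

Since the viewBox matches the mm dimensions, user units are millimetres directly. The only transform is the Y-flip y_m = 264.335 − y_svg.

Shape 1 is a quadratic bezier drawn with `<path>`. Its stroke #008000 means score at S578, F2602. After flipping Y the toolpath is (131.783,192.867) → (151.581,163.207) → (169.280,134.599) → (184.881,107.043) → (198.382,80.539) → (209.785,55.087) → (219.088,30.688).

Shape 2 is a open polyline drawn with `<polyline>`. Its stroke #008000 means score at S578, F2602. After flipping Y the toolpath is (98.183,50.850) → (218.684,186.233) → (44.896,197.797).

Shape 3 is a regular polygon drawn with `<path>`. Its stroke #008000 means score at S578, F2602. After flipping Y the toolpath is (156.300,250.567) → (161.646,254.637) → (168.303,253.734) → (172.373,248.388) → (171.470,241.731) → (166.124,237.661) → (159.467,238.564) → (155.397,243.910) → (156.300,250.567), returning to the start.

Shape 4 is a open polyline drawn with `<polyline>`. Its stroke #008000 means score at S578, F2602. After flipping Y the toolpath is (102.516,206.381) → (97.010,52.695) → (57.032,96.298) → (43.866,225.820) → (284.548,215.222) → (160.507,221.040).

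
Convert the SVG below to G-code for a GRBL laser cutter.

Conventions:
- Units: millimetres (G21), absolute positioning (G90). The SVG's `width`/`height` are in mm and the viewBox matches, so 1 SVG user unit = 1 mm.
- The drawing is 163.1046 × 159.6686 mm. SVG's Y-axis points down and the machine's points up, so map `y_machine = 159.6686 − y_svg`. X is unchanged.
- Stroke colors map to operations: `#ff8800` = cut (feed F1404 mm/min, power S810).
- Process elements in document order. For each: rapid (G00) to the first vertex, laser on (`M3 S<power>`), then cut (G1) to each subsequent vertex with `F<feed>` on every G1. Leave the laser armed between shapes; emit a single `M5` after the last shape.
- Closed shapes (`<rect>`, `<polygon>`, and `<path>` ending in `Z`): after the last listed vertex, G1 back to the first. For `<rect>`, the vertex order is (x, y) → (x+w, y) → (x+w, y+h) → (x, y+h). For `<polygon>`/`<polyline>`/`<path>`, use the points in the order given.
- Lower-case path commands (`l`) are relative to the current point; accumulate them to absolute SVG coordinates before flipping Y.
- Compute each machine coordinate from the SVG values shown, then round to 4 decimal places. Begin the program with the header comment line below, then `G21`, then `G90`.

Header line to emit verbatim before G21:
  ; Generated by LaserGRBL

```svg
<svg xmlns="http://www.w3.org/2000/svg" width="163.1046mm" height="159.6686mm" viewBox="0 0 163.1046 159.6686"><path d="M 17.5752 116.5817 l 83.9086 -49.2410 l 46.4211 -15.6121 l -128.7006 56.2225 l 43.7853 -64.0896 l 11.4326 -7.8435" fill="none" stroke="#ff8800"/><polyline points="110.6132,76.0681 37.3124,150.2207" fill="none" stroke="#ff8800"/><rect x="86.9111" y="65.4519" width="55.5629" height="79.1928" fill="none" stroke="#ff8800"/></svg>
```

; Generated by LaserGRBL
G21
G90
G00 X17.5752 Y43.0869
M3 S810
G1 X101.4838 Y92.3279 F1404
G1 X147.9049 Y107.9400 F1404
G1 X19.2043 Y51.7175 F1404
G1 X62.9896 Y115.8071 F1404
G1 X74.4222 Y123.6506 F1404
G00 X110.6132 Y83.6005
M3 S810
G1 X37.3124 Y9.4479 F1404
G00 X86.9111 Y94.2167
M3 S810
G1 X142.4740 Y94.2167 F1404
G1 X142.4740 Y15.0239 F1404
G1 X86.9111 Y15.0239 F1404
G1 X86.9111 Y94.2167 F1404
M5

1 u = 1 mm; y_m = 159.6686 − y.

[1] `<path>` open polyline, #ff8800→cut S810 F1404: (17.5752,43.0869) → (101.4838,92.3279) → (147.9049,107.9400) → (19.2043,51.7175) → (62.9896,115.8071) → (74.4222,123.6506)

[2] `<polyline>` line segment, #ff8800→cut S810 F1404: (110.6132,83.6005) → (37.3124,9.4479)

[3] `<rect>` rectangle, #ff8800→cut S810 F1404: (86.9111,94.2167) → (142.4740,94.2167) → (142.4740,15.0239) → (86.9111,15.0239) → (86.9111,94.2167) (closed)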